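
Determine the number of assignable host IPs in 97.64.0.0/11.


Host bits = 32 - 11 = 21
Total addresses = 2^21 = 2097152
Usable = total - 2 (network and broadcast)
Usable hosts: 2097150


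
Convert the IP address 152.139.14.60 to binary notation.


152 = 10011000
139 = 10001011
14 = 00001110
60 = 00111100
Binary: 10011000.10001011.00001110.00111100


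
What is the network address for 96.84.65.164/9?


IP:   01100000.01010100.01000001.10100100
Mask: 11111111.10000000.00000000.00000000
AND operation:
Net:  01100000.00000000.00000000.00000000
Network: 96.0.0.0/9


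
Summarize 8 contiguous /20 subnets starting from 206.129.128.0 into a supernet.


Original prefix: /20
Number of subnets: 8 = 2^3
New prefix = 20 - 3 = 17
Supernet: 206.129.128.0/17


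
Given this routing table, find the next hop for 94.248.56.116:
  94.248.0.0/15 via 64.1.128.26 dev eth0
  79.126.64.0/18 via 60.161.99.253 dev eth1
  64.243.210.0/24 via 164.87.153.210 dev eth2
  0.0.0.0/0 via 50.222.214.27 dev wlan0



Longest prefix match for 94.248.56.116:
  /15 94.248.0.0: MATCH
  /18 79.126.64.0: no
  /24 64.243.210.0: no
  /0 0.0.0.0: MATCH
Selected: next-hop 64.1.128.26 via eth0 (matched /15)


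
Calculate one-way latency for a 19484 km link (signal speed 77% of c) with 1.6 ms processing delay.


Speed = 0.77 * 3e5 km/s = 231000 km/s
Propagation delay = 19484 / 231000 = 0.0843 s = 84.3463 ms
Processing delay = 1.6 ms
Total one-way latency = 85.9463 ms


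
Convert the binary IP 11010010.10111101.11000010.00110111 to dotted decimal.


11010010 = 210
10111101 = 189
11000010 = 194
00110111 = 55
IP: 210.189.194.55


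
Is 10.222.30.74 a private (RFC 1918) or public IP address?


RFC 1918 private ranges:
  10.0.0.0/8 (10.0.0.0 - 10.255.255.255)
  172.16.0.0/12 (172.16.0.0 - 172.31.255.255)
  192.168.0.0/16 (192.168.0.0 - 192.168.255.255)
Private (in 10.0.0.0/8)


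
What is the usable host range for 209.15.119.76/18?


Network: 209.15.64.0
Broadcast: 209.15.127.255
First usable = network + 1
Last usable = broadcast - 1
Range: 209.15.64.1 to 209.15.127.254


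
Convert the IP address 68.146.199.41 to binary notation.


68 = 01000100
146 = 10010010
199 = 11000111
41 = 00101001
Binary: 01000100.10010010.11000111.00101001


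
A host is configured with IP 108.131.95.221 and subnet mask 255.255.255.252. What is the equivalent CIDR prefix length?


Binary: 11111111.11111111.11111111.11111100
Count leading 1s
Prefix: /30


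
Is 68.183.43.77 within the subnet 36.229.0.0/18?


Subnet network: 36.229.0.0
Test IP AND mask: 68.183.0.0
No, 68.183.43.77 is not in 36.229.0.0/18


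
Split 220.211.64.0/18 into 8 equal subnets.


New prefix = 18 + 3 = 21
Each subnet has 2048 addresses
  220.211.64.0/21
  220.211.72.0/21
  220.211.80.0/21
  220.211.88.0/21
  220.211.96.0/21
  220.211.104.0/21
  220.211.112.0/21
  220.211.120.0/21
Subnets: 220.211.64.0/21, 220.211.72.0/21, 220.211.80.0/21, 220.211.88.0/21, 220.211.96.0/21, 220.211.104.0/21, 220.211.112.0/21, 220.211.120.0/21


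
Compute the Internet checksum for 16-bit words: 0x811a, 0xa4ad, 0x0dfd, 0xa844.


Sum all words (with carry folding):
+ 0x811a = 0x811a
+ 0xa4ad = 0x25c8
+ 0x0dfd = 0x33c5
+ 0xa844 = 0xdc09
One's complement: ~0xdc09
Checksum = 0x23f6


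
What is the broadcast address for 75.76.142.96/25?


Network: 75.76.142.0/25
Host bits = 7
Set all host bits to 1:
Broadcast: 75.76.142.127


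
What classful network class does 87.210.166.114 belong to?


First octet: 87
Binary: 01010111
0xxxxxxx -> Class A (1-126)
Class A, default mask 255.0.0.0 (/8)


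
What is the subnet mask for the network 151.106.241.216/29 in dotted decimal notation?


/29 means 29 network bits, 3 host bits
Binary: 11111111111111111111111111111000
Mask: 255.255.255.248


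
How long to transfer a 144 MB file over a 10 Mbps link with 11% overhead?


Effective throughput = 10 * (1 - 11/100) = 8.9 Mbps
File size in Mb = 144 * 8 = 1152 Mb
Time = 1152 / 8.9
Time = 129.4382 seconds


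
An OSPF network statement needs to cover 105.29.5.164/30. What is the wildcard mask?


Subnet mask: 255.255.255.252
Wildcard = 255.255.255.255 - subnet mask
255 - 255 = 0
255 - 255 = 0
255 - 255 = 0
255 - 252 = 3
Wildcard: 0.0.0.3


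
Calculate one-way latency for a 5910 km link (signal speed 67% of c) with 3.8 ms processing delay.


Speed = 0.67 * 3e5 km/s = 201000 km/s
Propagation delay = 5910 / 201000 = 0.0294 s = 29.403 ms
Processing delay = 3.8 ms
Total one-way latency = 33.203 ms


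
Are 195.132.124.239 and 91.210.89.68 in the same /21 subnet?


Mask: 255.255.248.0
195.132.124.239 AND mask = 195.132.120.0
91.210.89.68 AND mask = 91.210.88.0
No, different subnets (195.132.120.0 vs 91.210.88.0)


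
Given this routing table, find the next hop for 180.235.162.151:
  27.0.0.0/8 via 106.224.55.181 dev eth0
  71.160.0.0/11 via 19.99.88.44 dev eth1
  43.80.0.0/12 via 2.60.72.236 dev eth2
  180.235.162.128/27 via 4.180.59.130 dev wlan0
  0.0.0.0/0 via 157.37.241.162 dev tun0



Longest prefix match for 180.235.162.151:
  /8 27.0.0.0: no
  /11 71.160.0.0: no
  /12 43.80.0.0: no
  /27 180.235.162.128: MATCH
  /0 0.0.0.0: MATCH
Selected: next-hop 4.180.59.130 via wlan0 (matched /27)


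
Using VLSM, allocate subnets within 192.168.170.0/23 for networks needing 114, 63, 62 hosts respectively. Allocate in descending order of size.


114 hosts -> /25 (126 usable): 192.168.170.0/25
63 hosts -> /25 (126 usable): 192.168.170.128/25
62 hosts -> /26 (62 usable): 192.168.171.0/26
Allocation: 192.168.170.0/25 (114 hosts, 126 usable); 192.168.170.128/25 (63 hosts, 126 usable); 192.168.171.0/26 (62 hosts, 62 usable)


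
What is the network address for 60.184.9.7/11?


IP:   00111100.10111000.00001001.00000111
Mask: 11111111.11100000.00000000.00000000
AND operation:
Net:  00111100.10100000.00000000.00000000
Network: 60.160.0.0/11


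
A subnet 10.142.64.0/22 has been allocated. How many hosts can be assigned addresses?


Host bits = 32 - 22 = 10
Total addresses = 2^10 = 1024
Usable = total - 2 (network and broadcast)
Usable hosts: 1022


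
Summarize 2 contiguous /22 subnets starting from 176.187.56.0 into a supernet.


Original prefix: /22
Number of subnets: 2 = 2^1
New prefix = 22 - 1 = 21
Supernet: 176.187.56.0/21


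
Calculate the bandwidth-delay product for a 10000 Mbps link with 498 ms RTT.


BDP = bandwidth * RTT
= 10000 Mbps * 498 ms
= 10000 * 1e6 * 498 / 1000 bits
= 4980000000 bits
= 622500000 bytes
= 607910.1562 KB
BDP = 4980000000 bits (622500000 bytes)


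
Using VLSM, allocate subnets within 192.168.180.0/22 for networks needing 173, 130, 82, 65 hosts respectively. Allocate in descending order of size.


173 hosts -> /24 (254 usable): 192.168.180.0/24
130 hosts -> /24 (254 usable): 192.168.181.0/24
82 hosts -> /25 (126 usable): 192.168.182.0/25
65 hosts -> /25 (126 usable): 192.168.182.128/25
Allocation: 192.168.180.0/24 (173 hosts, 254 usable); 192.168.181.0/24 (130 hosts, 254 usable); 192.168.182.0/25 (82 hosts, 126 usable); 192.168.182.128/25 (65 hosts, 126 usable)


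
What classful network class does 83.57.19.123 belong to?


First octet: 83
Binary: 01010011
0xxxxxxx -> Class A (1-126)
Class A, default mask 255.0.0.0 (/8)


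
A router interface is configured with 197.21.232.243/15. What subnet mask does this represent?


/15 means 15 network bits, 17 host bits
Binary: 11111111111111100000000000000000
Mask: 255.254.0.0


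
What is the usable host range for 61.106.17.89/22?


Network: 61.106.16.0
Broadcast: 61.106.19.255
First usable = network + 1
Last usable = broadcast - 1
Range: 61.106.16.1 to 61.106.19.254


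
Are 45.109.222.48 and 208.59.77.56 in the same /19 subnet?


Mask: 255.255.224.0
45.109.222.48 AND mask = 45.109.192.0
208.59.77.56 AND mask = 208.59.64.0
No, different subnets (45.109.192.0 vs 208.59.64.0)


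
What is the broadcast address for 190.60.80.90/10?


Network: 190.0.0.0/10
Host bits = 22
Set all host bits to 1:
Broadcast: 190.63.255.255


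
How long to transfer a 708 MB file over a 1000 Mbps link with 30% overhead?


Effective throughput = 1000 * (1 - 30/100) = 700 Mbps
File size in Mb = 708 * 8 = 5664 Mb
Time = 5664 / 700
Time = 8.0914 seconds


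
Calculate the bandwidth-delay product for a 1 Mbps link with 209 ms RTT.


BDP = bandwidth * RTT
= 1 Mbps * 209 ms
= 1 * 1e6 * 209 / 1000 bits
= 209000 bits
= 26125 bytes
= 25.5127 KB
BDP = 209000 bits (26125 bytes)


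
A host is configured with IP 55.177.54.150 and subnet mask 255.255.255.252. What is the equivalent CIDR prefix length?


Binary: 11111111.11111111.11111111.11111100
Count leading 1s
Prefix: /30


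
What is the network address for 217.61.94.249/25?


IP:   11011001.00111101.01011110.11111001
Mask: 11111111.11111111.11111111.10000000
AND operation:
Net:  11011001.00111101.01011110.10000000
Network: 217.61.94.128/25


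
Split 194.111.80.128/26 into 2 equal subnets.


New prefix = 26 + 1 = 27
Each subnet has 32 addresses
  194.111.80.128/27
  194.111.80.160/27
Subnets: 194.111.80.128/27, 194.111.80.160/27


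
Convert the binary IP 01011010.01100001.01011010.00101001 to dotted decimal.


01011010 = 90
01100001 = 97
01011010 = 90
00101001 = 41
IP: 90.97.90.41


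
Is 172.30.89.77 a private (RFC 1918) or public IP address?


RFC 1918 private ranges:
  10.0.0.0/8 (10.0.0.0 - 10.255.255.255)
  172.16.0.0/12 (172.16.0.0 - 172.31.255.255)
  192.168.0.0/16 (192.168.0.0 - 192.168.255.255)
Private (in 172.16.0.0/12)


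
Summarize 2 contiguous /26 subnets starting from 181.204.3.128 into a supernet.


Original prefix: /26
Number of subnets: 2 = 2^1
New prefix = 26 - 1 = 25
Supernet: 181.204.3.128/25


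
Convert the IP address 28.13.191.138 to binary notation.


28 = 00011100
13 = 00001101
191 = 10111111
138 = 10001010
Binary: 00011100.00001101.10111111.10001010


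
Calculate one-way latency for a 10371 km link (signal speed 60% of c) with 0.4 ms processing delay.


Speed = 0.6 * 3e5 km/s = 180000 km/s
Propagation delay = 10371 / 180000 = 0.0576 s = 57.6167 ms
Processing delay = 0.4 ms
Total one-way latency = 58.0167 ms


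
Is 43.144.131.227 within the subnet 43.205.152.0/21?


Subnet network: 43.205.152.0
Test IP AND mask: 43.144.128.0
No, 43.144.131.227 is not in 43.205.152.0/21


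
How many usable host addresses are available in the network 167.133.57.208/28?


Host bits = 32 - 28 = 4
Total addresses = 2^4 = 16
Usable = total - 2 (network and broadcast)
Usable hosts: 14


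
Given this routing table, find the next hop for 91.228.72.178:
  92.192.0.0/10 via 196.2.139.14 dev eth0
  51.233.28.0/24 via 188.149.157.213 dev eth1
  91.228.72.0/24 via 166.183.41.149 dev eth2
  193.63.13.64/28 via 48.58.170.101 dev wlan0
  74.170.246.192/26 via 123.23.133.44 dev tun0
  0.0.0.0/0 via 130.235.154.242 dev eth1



Longest prefix match for 91.228.72.178:
  /10 92.192.0.0: no
  /24 51.233.28.0: no
  /24 91.228.72.0: MATCH
  /28 193.63.13.64: no
  /26 74.170.246.192: no
  /0 0.0.0.0: MATCH
Selected: next-hop 166.183.41.149 via eth2 (matched /24)


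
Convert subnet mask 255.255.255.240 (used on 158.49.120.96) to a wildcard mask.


Subnet mask: 255.255.255.240
Wildcard = 255.255.255.255 - subnet mask
255 - 255 = 0
255 - 255 = 0
255 - 255 = 0
255 - 240 = 15
Wildcard: 0.0.0.15


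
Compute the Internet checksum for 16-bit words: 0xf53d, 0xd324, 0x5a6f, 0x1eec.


Sum all words (with carry folding):
+ 0xf53d = 0xf53d
+ 0xd324 = 0xc862
+ 0x5a6f = 0x22d2
+ 0x1eec = 0x41be
One's complement: ~0x41be
Checksum = 0xbe41


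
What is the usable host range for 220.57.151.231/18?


Network: 220.57.128.0
Broadcast: 220.57.191.255
First usable = network + 1
Last usable = broadcast - 1
Range: 220.57.128.1 to 220.57.191.254


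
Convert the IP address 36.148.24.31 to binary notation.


36 = 00100100
148 = 10010100
24 = 00011000
31 = 00011111
Binary: 00100100.10010100.00011000.00011111


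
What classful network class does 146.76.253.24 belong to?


First octet: 146
Binary: 10010010
10xxxxxx -> Class B (128-191)
Class B, default mask 255.255.0.0 (/16)


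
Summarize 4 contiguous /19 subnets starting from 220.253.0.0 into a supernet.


Original prefix: /19
Number of subnets: 4 = 2^2
New prefix = 19 - 2 = 17
Supernet: 220.253.0.0/17


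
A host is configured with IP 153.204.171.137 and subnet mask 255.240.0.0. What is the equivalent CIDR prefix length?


Binary: 11111111.11110000.00000000.00000000
Count leading 1s
Prefix: /12


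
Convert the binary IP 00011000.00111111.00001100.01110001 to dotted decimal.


00011000 = 24
00111111 = 63
00001100 = 12
01110001 = 113
IP: 24.63.12.113


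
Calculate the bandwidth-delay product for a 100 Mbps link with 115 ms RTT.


BDP = bandwidth * RTT
= 100 Mbps * 115 ms
= 100 * 1e6 * 115 / 1000 bits
= 11500000 bits
= 1437500 bytes
= 1403.8086 KB
BDP = 11500000 bits (1437500 bytes)


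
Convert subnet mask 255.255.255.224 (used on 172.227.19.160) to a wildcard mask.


Subnet mask: 255.255.255.224
Wildcard = 255.255.255.255 - subnet mask
255 - 255 = 0
255 - 255 = 0
255 - 255 = 0
255 - 224 = 31
Wildcard: 0.0.0.31


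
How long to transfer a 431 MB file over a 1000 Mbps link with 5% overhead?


Effective throughput = 1000 * (1 - 5/100) = 950 Mbps
File size in Mb = 431 * 8 = 3448 Mb
Time = 3448 / 950
Time = 3.6295 seconds


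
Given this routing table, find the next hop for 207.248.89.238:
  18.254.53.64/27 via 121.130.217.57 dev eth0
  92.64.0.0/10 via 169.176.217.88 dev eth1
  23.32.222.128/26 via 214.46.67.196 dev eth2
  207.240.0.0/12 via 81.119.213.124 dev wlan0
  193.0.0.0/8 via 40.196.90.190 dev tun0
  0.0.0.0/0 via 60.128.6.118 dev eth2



Longest prefix match for 207.248.89.238:
  /27 18.254.53.64: no
  /10 92.64.0.0: no
  /26 23.32.222.128: no
  /12 207.240.0.0: MATCH
  /8 193.0.0.0: no
  /0 0.0.0.0: MATCH
Selected: next-hop 81.119.213.124 via wlan0 (matched /12)


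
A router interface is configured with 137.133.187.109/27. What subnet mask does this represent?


/27 means 27 network bits, 5 host bits
Binary: 11111111111111111111111111100000
Mask: 255.255.255.224


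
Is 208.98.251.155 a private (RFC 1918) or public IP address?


RFC 1918 private ranges:
  10.0.0.0/8 (10.0.0.0 - 10.255.255.255)
  172.16.0.0/12 (172.16.0.0 - 172.31.255.255)
  192.168.0.0/16 (192.168.0.0 - 192.168.255.255)
Public (not in any RFC 1918 range)


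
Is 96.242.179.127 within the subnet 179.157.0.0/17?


Subnet network: 179.157.0.0
Test IP AND mask: 96.242.128.0
No, 96.242.179.127 is not in 179.157.0.0/17


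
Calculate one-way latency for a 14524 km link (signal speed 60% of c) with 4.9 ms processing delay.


Speed = 0.6 * 3e5 km/s = 180000 km/s
Propagation delay = 14524 / 180000 = 0.0807 s = 80.6889 ms
Processing delay = 4.9 ms
Total one-way latency = 85.5889 ms


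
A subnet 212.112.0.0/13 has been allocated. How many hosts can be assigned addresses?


Host bits = 32 - 13 = 19
Total addresses = 2^19 = 524288
Usable = total - 2 (network and broadcast)
Usable hosts: 524286


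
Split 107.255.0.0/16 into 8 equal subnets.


New prefix = 16 + 3 = 19
Each subnet has 8192 addresses
  107.255.0.0/19
  107.255.32.0/19
  107.255.64.0/19
  107.255.96.0/19
  107.255.128.0/19
  107.255.160.0/19
  107.255.192.0/19
  107.255.224.0/19
Subnets: 107.255.0.0/19, 107.255.32.0/19, 107.255.64.0/19, 107.255.96.0/19, 107.255.128.0/19, 107.255.160.0/19, 107.255.192.0/19, 107.255.224.0/19


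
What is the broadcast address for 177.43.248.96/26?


Network: 177.43.248.64/26
Host bits = 6
Set all host bits to 1:
Broadcast: 177.43.248.127


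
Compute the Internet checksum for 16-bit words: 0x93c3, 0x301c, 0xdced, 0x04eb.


Sum all words (with carry folding):
+ 0x93c3 = 0x93c3
+ 0x301c = 0xc3df
+ 0xdced = 0xa0cd
+ 0x04eb = 0xa5b8
One's complement: ~0xa5b8
Checksum = 0x5a47


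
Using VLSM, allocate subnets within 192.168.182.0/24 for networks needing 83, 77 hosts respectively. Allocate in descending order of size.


83 hosts -> /25 (126 usable): 192.168.182.0/25
77 hosts -> /25 (126 usable): 192.168.182.128/25
Allocation: 192.168.182.0/25 (83 hosts, 126 usable); 192.168.182.128/25 (77 hosts, 126 usable)


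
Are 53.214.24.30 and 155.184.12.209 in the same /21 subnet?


Mask: 255.255.248.0
53.214.24.30 AND mask = 53.214.24.0
155.184.12.209 AND mask = 155.184.8.0
No, different subnets (53.214.24.0 vs 155.184.8.0)


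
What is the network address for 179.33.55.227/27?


IP:   10110011.00100001.00110111.11100011
Mask: 11111111.11111111.11111111.11100000
AND operation:
Net:  10110011.00100001.00110111.11100000
Network: 179.33.55.224/27


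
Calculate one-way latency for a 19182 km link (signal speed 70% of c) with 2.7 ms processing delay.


Speed = 0.7 * 3e5 km/s = 210000 km/s
Propagation delay = 19182 / 210000 = 0.0913 s = 91.3429 ms
Processing delay = 2.7 ms
Total one-way latency = 94.0429 ms


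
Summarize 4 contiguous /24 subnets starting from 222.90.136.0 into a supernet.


Original prefix: /24
Number of subnets: 4 = 2^2
New prefix = 24 - 2 = 22
Supernet: 222.90.136.0/22


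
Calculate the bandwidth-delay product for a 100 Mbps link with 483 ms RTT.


BDP = bandwidth * RTT
= 100 Mbps * 483 ms
= 100 * 1e6 * 483 / 1000 bits
= 48300000 bits
= 6037500 bytes
= 5895.9961 KB
BDP = 48300000 bits (6037500 bytes)


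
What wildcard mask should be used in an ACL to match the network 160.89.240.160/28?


Subnet mask: 255.255.255.240
Wildcard = 255.255.255.255 - subnet mask
255 - 255 = 0
255 - 255 = 0
255 - 255 = 0
255 - 240 = 15
Wildcard: 0.0.0.15


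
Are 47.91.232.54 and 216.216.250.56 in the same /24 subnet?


Mask: 255.255.255.0
47.91.232.54 AND mask = 47.91.232.0
216.216.250.56 AND mask = 216.216.250.0
No, different subnets (47.91.232.0 vs 216.216.250.0)


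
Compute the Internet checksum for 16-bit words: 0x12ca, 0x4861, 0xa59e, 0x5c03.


Sum all words (with carry folding):
+ 0x12ca = 0x12ca
+ 0x4861 = 0x5b2b
+ 0xa59e = 0x00ca
+ 0x5c03 = 0x5ccd
One's complement: ~0x5ccd
Checksum = 0xa332


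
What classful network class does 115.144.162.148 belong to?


First octet: 115
Binary: 01110011
0xxxxxxx -> Class A (1-126)
Class A, default mask 255.0.0.0 (/8)


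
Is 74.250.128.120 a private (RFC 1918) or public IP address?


RFC 1918 private ranges:
  10.0.0.0/8 (10.0.0.0 - 10.255.255.255)
  172.16.0.0/12 (172.16.0.0 - 172.31.255.255)
  192.168.0.0/16 (192.168.0.0 - 192.168.255.255)
Public (not in any RFC 1918 range)


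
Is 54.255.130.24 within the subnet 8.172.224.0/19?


Subnet network: 8.172.224.0
Test IP AND mask: 54.255.128.0
No, 54.255.130.24 is not in 8.172.224.0/19


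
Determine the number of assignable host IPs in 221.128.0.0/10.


Host bits = 32 - 10 = 22
Total addresses = 2^22 = 4194304
Usable = total - 2 (network and broadcast)
Usable hosts: 4194302


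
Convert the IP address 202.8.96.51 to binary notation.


202 = 11001010
8 = 00001000
96 = 01100000
51 = 00110011
Binary: 11001010.00001000.01100000.00110011


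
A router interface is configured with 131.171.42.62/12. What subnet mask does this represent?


/12 means 12 network bits, 20 host bits
Binary: 11111111111100000000000000000000
Mask: 255.240.0.0


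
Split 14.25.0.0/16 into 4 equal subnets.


New prefix = 16 + 2 = 18
Each subnet has 16384 addresses
  14.25.0.0/18
  14.25.64.0/18
  14.25.128.0/18
  14.25.192.0/18
Subnets: 14.25.0.0/18, 14.25.64.0/18, 14.25.128.0/18, 14.25.192.0/18


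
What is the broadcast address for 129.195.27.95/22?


Network: 129.195.24.0/22
Host bits = 10
Set all host bits to 1:
Broadcast: 129.195.27.255


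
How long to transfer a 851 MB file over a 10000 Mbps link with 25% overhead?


Effective throughput = 10000 * (1 - 25/100) = 7500 Mbps
File size in Mb = 851 * 8 = 6808 Mb
Time = 6808 / 7500
Time = 0.9077 seconds


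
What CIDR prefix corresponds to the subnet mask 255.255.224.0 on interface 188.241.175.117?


Binary: 11111111.11111111.11100000.00000000
Count leading 1s
Prefix: /19


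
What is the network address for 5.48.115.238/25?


IP:   00000101.00110000.01110011.11101110
Mask: 11111111.11111111.11111111.10000000
AND operation:
Net:  00000101.00110000.01110011.10000000
Network: 5.48.115.128/25


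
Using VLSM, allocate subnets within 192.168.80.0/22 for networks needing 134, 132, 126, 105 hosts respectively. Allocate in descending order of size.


134 hosts -> /24 (254 usable): 192.168.80.0/24
132 hosts -> /24 (254 usable): 192.168.81.0/24
126 hosts -> /25 (126 usable): 192.168.82.0/25
105 hosts -> /25 (126 usable): 192.168.82.128/25
Allocation: 192.168.80.0/24 (134 hosts, 254 usable); 192.168.81.0/24 (132 hosts, 254 usable); 192.168.82.0/25 (126 hosts, 126 usable); 192.168.82.128/25 (105 hosts, 126 usable)


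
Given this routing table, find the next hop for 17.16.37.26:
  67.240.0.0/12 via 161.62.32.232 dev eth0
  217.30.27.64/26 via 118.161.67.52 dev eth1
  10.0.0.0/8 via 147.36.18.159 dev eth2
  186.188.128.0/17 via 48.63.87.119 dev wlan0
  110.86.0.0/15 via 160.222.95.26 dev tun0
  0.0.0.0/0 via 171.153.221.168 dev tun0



Longest prefix match for 17.16.37.26:
  /12 67.240.0.0: no
  /26 217.30.27.64: no
  /8 10.0.0.0: no
  /17 186.188.128.0: no
  /15 110.86.0.0: no
  /0 0.0.0.0: MATCH
Selected: next-hop 171.153.221.168 via tun0 (matched /0)


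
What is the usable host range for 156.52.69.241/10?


Network: 156.0.0.0
Broadcast: 156.63.255.255
First usable = network + 1
Last usable = broadcast - 1
Range: 156.0.0.1 to 156.63.255.254


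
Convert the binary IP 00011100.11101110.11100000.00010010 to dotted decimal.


00011100 = 28
11101110 = 238
11100000 = 224
00010010 = 18
IP: 28.238.224.18


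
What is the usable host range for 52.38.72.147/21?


Network: 52.38.72.0
Broadcast: 52.38.79.255
First usable = network + 1
Last usable = broadcast - 1
Range: 52.38.72.1 to 52.38.79.254


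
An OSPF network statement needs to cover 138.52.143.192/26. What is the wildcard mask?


Subnet mask: 255.255.255.192
Wildcard = 255.255.255.255 - subnet mask
255 - 255 = 0
255 - 255 = 0
255 - 255 = 0
255 - 192 = 63
Wildcard: 0.0.0.63


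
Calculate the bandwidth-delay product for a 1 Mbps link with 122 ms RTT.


BDP = bandwidth * RTT
= 1 Mbps * 122 ms
= 1 * 1e6 * 122 / 1000 bits
= 122000 bits
= 15250 bytes
= 14.8926 KB
BDP = 122000 bits (15250 bytes)


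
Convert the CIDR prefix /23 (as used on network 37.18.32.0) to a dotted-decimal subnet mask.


/23 means 23 network bits, 9 host bits
Binary: 11111111111111111111111000000000
Mask: 255.255.254.0


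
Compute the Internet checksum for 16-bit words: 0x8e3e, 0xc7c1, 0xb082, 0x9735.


Sum all words (with carry folding):
+ 0x8e3e = 0x8e3e
+ 0xc7c1 = 0x5600
+ 0xb082 = 0x0683
+ 0x9735 = 0x9db8
One's complement: ~0x9db8
Checksum = 0x6247


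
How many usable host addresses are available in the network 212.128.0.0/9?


Host bits = 32 - 9 = 23
Total addresses = 2^23 = 8388608
Usable = total - 2 (network and broadcast)
Usable hosts: 8388606


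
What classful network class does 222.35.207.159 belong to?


First octet: 222
Binary: 11011110
110xxxxx -> Class C (192-223)
Class C, default mask 255.255.255.0 (/24)


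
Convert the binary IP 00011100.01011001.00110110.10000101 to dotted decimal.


00011100 = 28
01011001 = 89
00110110 = 54
10000101 = 133
IP: 28.89.54.133


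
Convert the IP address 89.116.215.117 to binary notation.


89 = 01011001
116 = 01110100
215 = 11010111
117 = 01110101
Binary: 01011001.01110100.11010111.01110101


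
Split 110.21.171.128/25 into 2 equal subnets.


New prefix = 25 + 1 = 26
Each subnet has 64 addresses
  110.21.171.128/26
  110.21.171.192/26
Subnets: 110.21.171.128/26, 110.21.171.192/26


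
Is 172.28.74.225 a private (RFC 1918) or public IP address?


RFC 1918 private ranges:
  10.0.0.0/8 (10.0.0.0 - 10.255.255.255)
  172.16.0.0/12 (172.16.0.0 - 172.31.255.255)
  192.168.0.0/16 (192.168.0.0 - 192.168.255.255)
Private (in 172.16.0.0/12)


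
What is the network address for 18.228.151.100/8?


IP:   00010010.11100100.10010111.01100100
Mask: 11111111.00000000.00000000.00000000
AND operation:
Net:  00010010.00000000.00000000.00000000
Network: 18.0.0.0/8


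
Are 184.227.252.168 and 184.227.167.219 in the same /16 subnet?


Mask: 255.255.0.0
184.227.252.168 AND mask = 184.227.0.0
184.227.167.219 AND mask = 184.227.0.0
Yes, same subnet (184.227.0.0)


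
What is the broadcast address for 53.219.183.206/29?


Network: 53.219.183.200/29
Host bits = 3
Set all host bits to 1:
Broadcast: 53.219.183.207


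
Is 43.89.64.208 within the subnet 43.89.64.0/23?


Subnet network: 43.89.64.0
Test IP AND mask: 43.89.64.0
Yes, 43.89.64.208 is in 43.89.64.0/23


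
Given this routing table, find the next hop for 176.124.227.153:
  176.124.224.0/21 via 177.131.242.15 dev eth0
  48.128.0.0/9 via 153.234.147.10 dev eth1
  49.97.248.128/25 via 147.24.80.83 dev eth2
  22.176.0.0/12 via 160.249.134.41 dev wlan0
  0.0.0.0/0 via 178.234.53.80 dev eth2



Longest prefix match for 176.124.227.153:
  /21 176.124.224.0: MATCH
  /9 48.128.0.0: no
  /25 49.97.248.128: no
  /12 22.176.0.0: no
  /0 0.0.0.0: MATCH
Selected: next-hop 177.131.242.15 via eth0 (matched /21)


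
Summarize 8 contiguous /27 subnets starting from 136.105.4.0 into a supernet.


Original prefix: /27
Number of subnets: 8 = 2^3
New prefix = 27 - 3 = 24
Supernet: 136.105.4.0/24


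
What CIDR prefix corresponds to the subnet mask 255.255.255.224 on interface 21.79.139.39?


Binary: 11111111.11111111.11111111.11100000
Count leading 1s
Prefix: /27


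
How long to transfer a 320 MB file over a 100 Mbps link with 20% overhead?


Effective throughput = 100 * (1 - 20/100) = 80 Mbps
File size in Mb = 320 * 8 = 2560 Mb
Time = 2560 / 80
Time = 32 seconds


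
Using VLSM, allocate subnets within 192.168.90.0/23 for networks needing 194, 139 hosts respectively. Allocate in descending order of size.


194 hosts -> /24 (254 usable): 192.168.90.0/24
139 hosts -> /24 (254 usable): 192.168.91.0/24
Allocation: 192.168.90.0/24 (194 hosts, 254 usable); 192.168.91.0/24 (139 hosts, 254 usable)


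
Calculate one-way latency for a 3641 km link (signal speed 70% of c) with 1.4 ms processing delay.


Speed = 0.7 * 3e5 km/s = 210000 km/s
Propagation delay = 3641 / 210000 = 0.0173 s = 17.3381 ms
Processing delay = 1.4 ms
Total one-way latency = 18.7381 ms


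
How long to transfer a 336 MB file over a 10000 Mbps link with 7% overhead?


Effective throughput = 10000 * (1 - 7/100) = 9300 Mbps
File size in Mb = 336 * 8 = 2688 Mb
Time = 2688 / 9300
Time = 0.289 seconds


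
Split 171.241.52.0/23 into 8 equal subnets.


New prefix = 23 + 3 = 26
Each subnet has 64 addresses
  171.241.52.0/26
  171.241.52.64/26
  171.241.52.128/26
  171.241.52.192/26
  171.241.53.0/26
  171.241.53.64/26
  171.241.53.128/26
  171.241.53.192/26
Subnets: 171.241.52.0/26, 171.241.52.64/26, 171.241.52.128/26, 171.241.52.192/26, 171.241.53.0/26, 171.241.53.64/26, 171.241.53.128/26, 171.241.53.192/26


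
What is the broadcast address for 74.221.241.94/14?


Network: 74.220.0.0/14
Host bits = 18
Set all host bits to 1:
Broadcast: 74.223.255.255


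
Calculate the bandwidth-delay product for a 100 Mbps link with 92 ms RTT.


BDP = bandwidth * RTT
= 100 Mbps * 92 ms
= 100 * 1e6 * 92 / 1000 bits
= 9200000 bits
= 1150000 bytes
= 1123.0469 KB
BDP = 9200000 bits (1150000 bytes)


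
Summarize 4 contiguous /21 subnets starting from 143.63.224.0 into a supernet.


Original prefix: /21
Number of subnets: 4 = 2^2
New prefix = 21 - 2 = 19
Supernet: 143.63.224.0/19


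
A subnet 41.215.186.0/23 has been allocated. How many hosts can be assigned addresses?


Host bits = 32 - 23 = 9
Total addresses = 2^9 = 512
Usable = total - 2 (network and broadcast)
Usable hosts: 510


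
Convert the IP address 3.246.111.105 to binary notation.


3 = 00000011
246 = 11110110
111 = 01101111
105 = 01101001
Binary: 00000011.11110110.01101111.01101001


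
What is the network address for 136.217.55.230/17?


IP:   10001000.11011001.00110111.11100110
Mask: 11111111.11111111.10000000.00000000
AND operation:
Net:  10001000.11011001.00000000.00000000
Network: 136.217.0.0/17


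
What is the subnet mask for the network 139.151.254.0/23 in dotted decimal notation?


/23 means 23 network bits, 9 host bits
Binary: 11111111111111111111111000000000
Mask: 255.255.254.0


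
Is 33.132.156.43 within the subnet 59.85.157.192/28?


Subnet network: 59.85.157.192
Test IP AND mask: 33.132.156.32
No, 33.132.156.43 is not in 59.85.157.192/28


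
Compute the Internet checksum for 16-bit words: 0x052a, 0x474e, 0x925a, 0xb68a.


Sum all words (with carry folding):
+ 0x052a = 0x052a
+ 0x474e = 0x4c78
+ 0x925a = 0xded2
+ 0xb68a = 0x955d
One's complement: ~0x955d
Checksum = 0x6aa2


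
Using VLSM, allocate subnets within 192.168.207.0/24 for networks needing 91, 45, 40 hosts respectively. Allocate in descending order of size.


91 hosts -> /25 (126 usable): 192.168.207.0/25
45 hosts -> /26 (62 usable): 192.168.207.128/26
40 hosts -> /26 (62 usable): 192.168.207.192/26
Allocation: 192.168.207.0/25 (91 hosts, 126 usable); 192.168.207.128/26 (45 hosts, 62 usable); 192.168.207.192/26 (40 hosts, 62 usable)


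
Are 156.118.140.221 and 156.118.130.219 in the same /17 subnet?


Mask: 255.255.128.0
156.118.140.221 AND mask = 156.118.128.0
156.118.130.219 AND mask = 156.118.128.0
Yes, same subnet (156.118.128.0)


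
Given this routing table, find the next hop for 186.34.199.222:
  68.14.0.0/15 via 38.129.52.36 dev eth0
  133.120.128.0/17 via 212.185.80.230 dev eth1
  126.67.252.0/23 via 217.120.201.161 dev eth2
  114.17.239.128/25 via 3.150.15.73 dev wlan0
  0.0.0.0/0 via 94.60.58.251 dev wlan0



Longest prefix match for 186.34.199.222:
  /15 68.14.0.0: no
  /17 133.120.128.0: no
  /23 126.67.252.0: no
  /25 114.17.239.128: no
  /0 0.0.0.0: MATCH
Selected: next-hop 94.60.58.251 via wlan0 (matched /0)


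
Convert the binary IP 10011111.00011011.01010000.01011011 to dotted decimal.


10011111 = 159
00011011 = 27
01010000 = 80
01011011 = 91
IP: 159.27.80.91


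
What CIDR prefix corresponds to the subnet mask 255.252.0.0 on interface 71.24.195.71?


Binary: 11111111.11111100.00000000.00000000
Count leading 1s
Prefix: /14


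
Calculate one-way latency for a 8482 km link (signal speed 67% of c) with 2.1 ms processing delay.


Speed = 0.67 * 3e5 km/s = 201000 km/s
Propagation delay = 8482 / 201000 = 0.0422 s = 42.199 ms
Processing delay = 2.1 ms
Total one-way latency = 44.299 ms


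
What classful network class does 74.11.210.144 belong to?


First octet: 74
Binary: 01001010
0xxxxxxx -> Class A (1-126)
Class A, default mask 255.0.0.0 (/8)


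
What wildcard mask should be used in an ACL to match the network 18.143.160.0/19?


Subnet mask: 255.255.224.0
Wildcard = 255.255.255.255 - subnet mask
255 - 255 = 0
255 - 255 = 0
255 - 224 = 31
255 - 0 = 255
Wildcard: 0.0.31.255


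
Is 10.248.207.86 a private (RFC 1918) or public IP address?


RFC 1918 private ranges:
  10.0.0.0/8 (10.0.0.0 - 10.255.255.255)
  172.16.0.0/12 (172.16.0.0 - 172.31.255.255)
  192.168.0.0/16 (192.168.0.0 - 192.168.255.255)
Private (in 10.0.0.0/8)


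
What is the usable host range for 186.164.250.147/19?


Network: 186.164.224.0
Broadcast: 186.164.255.255
First usable = network + 1
Last usable = broadcast - 1
Range: 186.164.224.1 to 186.164.255.254


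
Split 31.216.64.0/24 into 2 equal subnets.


New prefix = 24 + 1 = 25
Each subnet has 128 addresses
  31.216.64.0/25
  31.216.64.128/25
Subnets: 31.216.64.0/25, 31.216.64.128/25


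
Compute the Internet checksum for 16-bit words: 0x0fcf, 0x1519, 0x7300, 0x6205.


Sum all words (with carry folding):
+ 0x0fcf = 0x0fcf
+ 0x1519 = 0x24e8
+ 0x7300 = 0x97e8
+ 0x6205 = 0xf9ed
One's complement: ~0xf9ed
Checksum = 0x0612


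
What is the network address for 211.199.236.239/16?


IP:   11010011.11000111.11101100.11101111
Mask: 11111111.11111111.00000000.00000000
AND operation:
Net:  11010011.11000111.00000000.00000000
Network: 211.199.0.0/16


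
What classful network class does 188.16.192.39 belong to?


First octet: 188
Binary: 10111100
10xxxxxx -> Class B (128-191)
Class B, default mask 255.255.0.0 (/16)


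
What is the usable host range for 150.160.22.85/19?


Network: 150.160.0.0
Broadcast: 150.160.31.255
First usable = network + 1
Last usable = broadcast - 1
Range: 150.160.0.1 to 150.160.31.254


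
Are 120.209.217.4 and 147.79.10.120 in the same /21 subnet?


Mask: 255.255.248.0
120.209.217.4 AND mask = 120.209.216.0
147.79.10.120 AND mask = 147.79.8.0
No, different subnets (120.209.216.0 vs 147.79.8.0)


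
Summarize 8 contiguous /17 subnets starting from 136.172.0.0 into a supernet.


Original prefix: /17
Number of subnets: 8 = 2^3
New prefix = 17 - 3 = 14
Supernet: 136.172.0.0/14


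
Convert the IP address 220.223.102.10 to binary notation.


220 = 11011100
223 = 11011111
102 = 01100110
10 = 00001010
Binary: 11011100.11011111.01100110.00001010


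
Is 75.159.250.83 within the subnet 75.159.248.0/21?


Subnet network: 75.159.248.0
Test IP AND mask: 75.159.248.0
Yes, 75.159.250.83 is in 75.159.248.0/21


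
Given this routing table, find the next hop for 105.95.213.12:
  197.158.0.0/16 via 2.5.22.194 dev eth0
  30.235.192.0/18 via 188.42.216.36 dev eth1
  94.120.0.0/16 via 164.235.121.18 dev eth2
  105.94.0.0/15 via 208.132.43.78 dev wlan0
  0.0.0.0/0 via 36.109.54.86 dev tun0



Longest prefix match for 105.95.213.12:
  /16 197.158.0.0: no
  /18 30.235.192.0: no
  /16 94.120.0.0: no
  /15 105.94.0.0: MATCH
  /0 0.0.0.0: MATCH
Selected: next-hop 208.132.43.78 via wlan0 (matched /15)


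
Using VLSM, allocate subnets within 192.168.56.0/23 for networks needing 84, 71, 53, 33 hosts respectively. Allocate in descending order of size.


84 hosts -> /25 (126 usable): 192.168.56.0/25
71 hosts -> /25 (126 usable): 192.168.56.128/25
53 hosts -> /26 (62 usable): 192.168.57.0/26
33 hosts -> /26 (62 usable): 192.168.57.64/26
Allocation: 192.168.56.0/25 (84 hosts, 126 usable); 192.168.56.128/25 (71 hosts, 126 usable); 192.168.57.0/26 (53 hosts, 62 usable); 192.168.57.64/26 (33 hosts, 62 usable)


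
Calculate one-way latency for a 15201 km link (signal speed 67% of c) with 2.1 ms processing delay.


Speed = 0.67 * 3e5 km/s = 201000 km/s
Propagation delay = 15201 / 201000 = 0.0756 s = 75.6269 ms
Processing delay = 2.1 ms
Total one-way latency = 77.7269 ms


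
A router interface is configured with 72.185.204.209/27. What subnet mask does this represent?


/27 means 27 network bits, 5 host bits
Binary: 11111111111111111111111111100000
Mask: 255.255.255.224


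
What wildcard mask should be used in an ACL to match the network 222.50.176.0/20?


Subnet mask: 255.255.240.0
Wildcard = 255.255.255.255 - subnet mask
255 - 255 = 0
255 - 255 = 0
255 - 240 = 15
255 - 0 = 255
Wildcard: 0.0.15.255


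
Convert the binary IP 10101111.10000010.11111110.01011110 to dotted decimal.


10101111 = 175
10000010 = 130
11111110 = 254
01011110 = 94
IP: 175.130.254.94


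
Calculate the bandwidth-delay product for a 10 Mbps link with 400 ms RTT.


BDP = bandwidth * RTT
= 10 Mbps * 400 ms
= 10 * 1e6 * 400 / 1000 bits
= 4000000 bits
= 500000 bytes
= 488.2812 KB
BDP = 4000000 bits (500000 bytes)


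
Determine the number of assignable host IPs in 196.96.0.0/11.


Host bits = 32 - 11 = 21
Total addresses = 2^21 = 2097152
Usable = total - 2 (network and broadcast)
Usable hosts: 2097150


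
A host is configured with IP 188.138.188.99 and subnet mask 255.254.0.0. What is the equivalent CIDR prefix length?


Binary: 11111111.11111110.00000000.00000000
Count leading 1s
Prefix: /15


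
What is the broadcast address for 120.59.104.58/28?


Network: 120.59.104.48/28
Host bits = 4
Set all host bits to 1:
Broadcast: 120.59.104.63


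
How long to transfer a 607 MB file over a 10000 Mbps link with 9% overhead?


Effective throughput = 10000 * (1 - 9/100) = 9100 Mbps
File size in Mb = 607 * 8 = 4856 Mb
Time = 4856 / 9100
Time = 0.5336 seconds


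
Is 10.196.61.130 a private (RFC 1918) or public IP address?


RFC 1918 private ranges:
  10.0.0.0/8 (10.0.0.0 - 10.255.255.255)
  172.16.0.0/12 (172.16.0.0 - 172.31.255.255)
  192.168.0.0/16 (192.168.0.0 - 192.168.255.255)
Private (in 10.0.0.0/8)


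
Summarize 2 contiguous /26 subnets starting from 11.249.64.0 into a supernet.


Original prefix: /26
Number of subnets: 2 = 2^1
New prefix = 26 - 1 = 25
Supernet: 11.249.64.0/25


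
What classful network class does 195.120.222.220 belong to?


First octet: 195
Binary: 11000011
110xxxxx -> Class C (192-223)
Class C, default mask 255.255.255.0 (/24)


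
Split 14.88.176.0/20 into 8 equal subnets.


New prefix = 20 + 3 = 23
Each subnet has 512 addresses
  14.88.176.0/23
  14.88.178.0/23
  14.88.180.0/23
  14.88.182.0/23
  14.88.184.0/23
  14.88.186.0/23
  14.88.188.0/23
  14.88.190.0/23
Subnets: 14.88.176.0/23, 14.88.178.0/23, 14.88.180.0/23, 14.88.182.0/23, 14.88.184.0/23, 14.88.186.0/23, 14.88.188.0/23, 14.88.190.0/23


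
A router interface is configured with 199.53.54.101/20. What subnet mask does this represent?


/20 means 20 network bits, 12 host bits
Binary: 11111111111111111111000000000000
Mask: 255.255.240.0


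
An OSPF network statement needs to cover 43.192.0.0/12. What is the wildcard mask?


Subnet mask: 255.240.0.0
Wildcard = 255.255.255.255 - subnet mask
255 - 255 = 0
255 - 240 = 15
255 - 0 = 255
255 - 0 = 255
Wildcard: 0.15.255.255


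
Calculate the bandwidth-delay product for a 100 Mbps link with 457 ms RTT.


BDP = bandwidth * RTT
= 100 Mbps * 457 ms
= 100 * 1e6 * 457 / 1000 bits
= 45700000 bits
= 5712500 bytes
= 5578.6133 KB
BDP = 45700000 bits (5712500 bytes)


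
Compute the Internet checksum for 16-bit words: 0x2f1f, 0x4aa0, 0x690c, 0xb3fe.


Sum all words (with carry folding):
+ 0x2f1f = 0x2f1f
+ 0x4aa0 = 0x79bf
+ 0x690c = 0xe2cb
+ 0xb3fe = 0x96ca
One's complement: ~0x96ca
Checksum = 0x6935


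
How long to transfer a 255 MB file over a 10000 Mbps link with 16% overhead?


Effective throughput = 10000 * (1 - 16/100) = 8400 Mbps
File size in Mb = 255 * 8 = 2040 Mb
Time = 2040 / 8400
Time = 0.2429 seconds


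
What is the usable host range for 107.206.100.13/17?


Network: 107.206.0.0
Broadcast: 107.206.127.255
First usable = network + 1
Last usable = broadcast - 1
Range: 107.206.0.1 to 107.206.127.254


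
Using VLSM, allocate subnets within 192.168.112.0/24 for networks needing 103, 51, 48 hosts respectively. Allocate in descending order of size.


103 hosts -> /25 (126 usable): 192.168.112.0/25
51 hosts -> /26 (62 usable): 192.168.112.128/26
48 hosts -> /26 (62 usable): 192.168.112.192/26
Allocation: 192.168.112.0/25 (103 hosts, 126 usable); 192.168.112.128/26 (51 hosts, 62 usable); 192.168.112.192/26 (48 hosts, 62 usable)


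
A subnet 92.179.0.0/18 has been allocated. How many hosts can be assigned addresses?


Host bits = 32 - 18 = 14
Total addresses = 2^14 = 16384
Usable = total - 2 (network and broadcast)
Usable hosts: 16382


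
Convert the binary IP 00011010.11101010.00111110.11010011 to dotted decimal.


00011010 = 26
11101010 = 234
00111110 = 62
11010011 = 211
IP: 26.234.62.211


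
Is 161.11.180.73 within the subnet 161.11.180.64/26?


Subnet network: 161.11.180.64
Test IP AND mask: 161.11.180.64
Yes, 161.11.180.73 is in 161.11.180.64/26


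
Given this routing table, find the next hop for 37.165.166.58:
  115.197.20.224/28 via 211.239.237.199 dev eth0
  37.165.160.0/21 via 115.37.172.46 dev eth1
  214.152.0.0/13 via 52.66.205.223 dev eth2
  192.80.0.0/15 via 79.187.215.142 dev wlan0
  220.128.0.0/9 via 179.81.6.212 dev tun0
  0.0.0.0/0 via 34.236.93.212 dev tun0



Longest prefix match for 37.165.166.58:
  /28 115.197.20.224: no
  /21 37.165.160.0: MATCH
  /13 214.152.0.0: no
  /15 192.80.0.0: no
  /9 220.128.0.0: no
  /0 0.0.0.0: MATCH
Selected: next-hop 115.37.172.46 via eth1 (matched /21)
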